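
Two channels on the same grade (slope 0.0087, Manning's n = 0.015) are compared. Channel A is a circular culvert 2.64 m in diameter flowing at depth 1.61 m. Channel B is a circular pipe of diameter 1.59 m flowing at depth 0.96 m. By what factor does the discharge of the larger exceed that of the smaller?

Channel A: For a circular section of diameter D = 2.64 m at depth y = 1.61 m, the central angle is θ = 2 arccos(1 − 2y/D) = 3.585 rad. Then A = (D²/8)(θ − sin θ) = 3.496 m² and P = Dθ/2 = 4.732 m. Hydraulic radius R = A/P = 3.496/4.732 = 0.7389 m. Q_A = (1/0.015)·3.496·0.7389^(2/3)·√0.0087 = 17.77 m³/s.
Channel B: For a circular section of diameter D = 1.59 m at depth y = 0.96 m, the central angle is θ = 2 arccos(1 − 2y/D) = 3.56 rad. Then A = (D²/8)(θ − sin θ) = 1.253 m² and P = Dθ/2 = 2.83 m. Hydraulic radius R = A/P = 1.253/2.83 = 0.4428 m. Q_B = (1/0.015)·1.253·0.4428^(2/3)·√0.0087 = 4.528 m³/s.
The larger discharge is 17.77 m³/s and the smaller is 4.528 m³/s; the ratio is 3.92.

3.92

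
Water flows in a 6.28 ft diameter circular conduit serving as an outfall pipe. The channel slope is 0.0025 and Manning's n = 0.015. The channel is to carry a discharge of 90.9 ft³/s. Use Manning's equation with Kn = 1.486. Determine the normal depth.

y_n = 2.91 ft

Manning's equation rearranged: A R^(2/3) = nQ / (1.486·√S) = 0.015 × 90.9 / (1.486 × √0.0025) = 18.35.
Try y = 2.51 ft: A R^(2/3) = 14.08 — short.
Try y = 3.31 ft: A R^(2/3) = 22.86 — over.
Try y = 2.91 ft: A R^(2/3) = 18.35 — ≈ 18.35.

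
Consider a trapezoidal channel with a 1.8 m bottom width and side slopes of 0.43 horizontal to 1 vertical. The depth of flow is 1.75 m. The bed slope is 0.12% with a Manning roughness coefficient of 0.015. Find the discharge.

With bottom width b = 1.8 m and side slope z = 0.43: A = (b + zy)y = (1.8 + 0.43×1.75)×1.75 = 4.467 m²; P = b + 2y√(1+z²) = 1.8 + 2×1.75×1.089 = 5.61 m.
Hydraulic radius R = A/P = 4.467/5.61 = 0.7963 m.
Manning's equation: Q = (1/n) A R^(2/3) S^(1/2) = (1/0.015) × 4.467 × 0.7963^(2/3) × 0.0012^(1/2) = 8.86 m³/s.

Q = 8.86 m³/s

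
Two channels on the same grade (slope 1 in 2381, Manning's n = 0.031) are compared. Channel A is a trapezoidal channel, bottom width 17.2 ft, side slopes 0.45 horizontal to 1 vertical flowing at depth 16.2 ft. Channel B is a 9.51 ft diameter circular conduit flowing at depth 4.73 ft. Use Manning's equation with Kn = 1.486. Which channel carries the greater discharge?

channel A

Channel A: With bottom width b = 17.2 ft and side slope z = 0.45: A = (b + zy)y = (17.2 + 0.45×16.2)×16.2 = 396.7 ft²; P = b + 2y√(1+z²) = 17.2 + 2×16.2×1.097 = 52.73 ft. Hydraulic radius R = A/P = 396.7/52.73 = 7.524 ft. Q_A = (1.486/0.031)·396.7·7.524^(2/3)·√0.00042 = 1497 ft³/s.
Channel B: For a circular section of diameter D = 9.51 ft at depth y = 4.73 ft, the central angle is θ = 2 arccos(1 − 2y/D) = 3.131 rad. Then A = (D²/8)(θ − sin θ) = 35.28 ft² and P = Dθ/2 = 14.89 ft. Hydraulic radius R = A/P = 35.28/14.89 = 2.37 ft. Q_B = (1.486/0.031)·35.28·2.37^(2/3)·√0.00042 = 61.6 ft³/s.
Q_A = 1497 ft³/s vs Q_B = 61.6 ft³/s, so channel A carries more.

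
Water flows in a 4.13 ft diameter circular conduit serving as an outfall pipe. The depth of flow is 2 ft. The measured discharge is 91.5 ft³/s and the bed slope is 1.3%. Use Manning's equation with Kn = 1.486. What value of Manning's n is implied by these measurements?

For a circular section of diameter D = 4.13 ft at depth y = 2 ft, the central angle is θ = 2 arccos(1 − 2y/D) = 3.079 rad. Then A = (D²/8)(θ − sin θ) = 6.43 ft² and P = Dθ/2 = 6.357 ft.
Hydraulic radius R = A/P = 6.43/6.357 = 1.011 ft.
Rearranging Manning's equation: n = (1.486/Q) A R^(2/3) S^(1/2) = (1.486/91.5) × 6.43 × 1.011^(2/3) × √0.013 = 0.012.

n = 0.012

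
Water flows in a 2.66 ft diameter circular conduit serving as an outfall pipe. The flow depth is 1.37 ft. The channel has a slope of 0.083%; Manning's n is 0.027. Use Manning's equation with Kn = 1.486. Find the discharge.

Q = 3.53 ft³/s

For a circular section of diameter D = 2.66 ft at depth y = 1.37 ft, the central angle is θ = 2 arccos(1 − 2y/D) = 3.202 rad. Then A = (D²/8)(θ − sin θ) = 2.885 ft² and P = Dθ/2 = 4.258 ft.
Hydraulic radius R = A/P = 2.885/4.258 = 0.6775 ft.
Manning's equation: Q = (1.486/n) A R^(2/3) S^(1/2) = (1.486/0.027) × 2.885 × 0.6775^(2/3) × 0.00083^(1/2) = 3.53 ft³/s.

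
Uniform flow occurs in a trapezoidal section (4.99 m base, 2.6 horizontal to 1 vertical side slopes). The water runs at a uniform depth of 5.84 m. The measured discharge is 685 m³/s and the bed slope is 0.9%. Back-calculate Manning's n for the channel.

With bottom width b = 4.99 m and side slope z = 2.6: A = (b + zy)y = (4.99 + 2.6×5.84)×5.84 = 117.8 m²; P = b + 2y√(1+z²) = 4.99 + 2×5.84×2.786 = 37.53 m.
Hydraulic radius R = A/P = 117.8/37.53 = 3.14 m.
Rearranging Manning's equation: n = (1/Q) A R^(2/3) S^(1/2) = (1/685) × 117.8 × 3.14^(2/3) × √0.009 = 0.035.

n = 0.035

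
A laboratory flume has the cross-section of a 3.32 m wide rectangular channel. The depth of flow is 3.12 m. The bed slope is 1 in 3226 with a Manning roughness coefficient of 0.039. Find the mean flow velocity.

Flow area A = b·y = 3.32 × 3.12 = 10.36 m². Wetted perimeter P = b + 2y = 3.32 + 2×3.12 = 9.56 m.
Hydraulic radius R = A/P = 10.36/9.56 = 1.084 m.
From Manning's equation, V = (1/n) R^(2/3) S^(1/2) = (1/0.039) × 1.084^(2/3) × 0.00031^(1/2) = 0.476 m/s.

V = 0.476 m/s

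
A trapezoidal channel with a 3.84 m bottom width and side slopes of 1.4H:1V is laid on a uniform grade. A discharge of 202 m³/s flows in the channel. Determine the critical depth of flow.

At critical depth, Q² T / (g A³) = 1, i.e. A³/T = Q²/g = 202²/9.81 = 4159.
Trying y = 3.7 m: A³/T = 2618 — short.
Trying y = 5.05 m: A³/T = 9302 — over.
Trying y = 4.15 m: A³/T = 4154 — ≈ 4159.

y_c = 4.15 m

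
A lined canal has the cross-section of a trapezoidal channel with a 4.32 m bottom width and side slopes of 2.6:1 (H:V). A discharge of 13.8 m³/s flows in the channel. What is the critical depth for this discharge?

At critical depth, Q² T / (g A³) = 1, i.e. A³/T = Q²/g = 13.8²/9.81 = 19.41.
Try y = 0.699 m: A³/T = 9.926 — short.
Try y = 0.992 m: A³/T = 33.82 — over.
Try y = 0.848 m: A³/T = 19.4 — ≈ 19.41.

y_c = 0.848 m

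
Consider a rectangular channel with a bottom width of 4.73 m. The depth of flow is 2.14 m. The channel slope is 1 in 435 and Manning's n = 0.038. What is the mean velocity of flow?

V = 1.36 m/s

Flow area A = b·y = 4.73 × 2.14 = 10.12 m². Wetted perimeter P = b + 2y = 4.73 + 2×2.14 = 9.01 m.
Hydraulic radius R = A/P = 10.12/9.01 = 1.123 m.
From Manning's equation, V = (1/n) R^(2/3) S^(1/2) = (1/0.038) × 1.123^(2/3) × 0.002299^(1/2) = 1.36 m/s.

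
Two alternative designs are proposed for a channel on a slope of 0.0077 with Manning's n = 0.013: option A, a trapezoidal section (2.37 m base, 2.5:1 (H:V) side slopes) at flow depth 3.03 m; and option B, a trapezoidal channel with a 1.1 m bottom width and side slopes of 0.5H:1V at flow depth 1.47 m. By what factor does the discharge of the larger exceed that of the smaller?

21.2

Channel A: With bottom width b = 2.37 m and side slope z = 2.5: A = (b + zy)y = (2.37 + 2.5×3.03)×3.03 = 30.13 m²; P = b + 2y√(1+z²) = 2.37 + 2×3.03×2.693 = 18.69 m. Hydraulic radius R = A/P = 30.13/18.69 = 1.613 m. Q_A = (1/0.013)·30.13·1.613^(2/3)·√0.0077 = 279.7 m³/s.
Channel B: With bottom width b = 1.1 m and side slope z = 0.5: A = (b + zy)y = (1.1 + 0.5×1.47)×1.47 = 2.697 m²; P = b + 2y√(1+z²) = 1.1 + 2×1.47×1.118 = 4.387 m. Hydraulic radius R = A/P = 2.697/4.387 = 0.6149 m. Q_B = (1/0.013)·2.697·0.6149^(2/3)·√0.0077 = 13.17 m³/s.
The larger discharge is 279.7 m³/s and the smaller is 13.17 m³/s; the ratio is 21.2.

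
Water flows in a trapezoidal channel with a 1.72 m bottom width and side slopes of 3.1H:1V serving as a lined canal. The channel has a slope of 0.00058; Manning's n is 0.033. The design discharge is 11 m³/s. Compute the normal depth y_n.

Manning's equation rearranged: A R^(2/3) = nQ / (1·√S) = 0.033 × 11 / (√0.00058) = 15.07.
Try y = 1.59 m: A R^(2/3) = 9.674 — too small.
Try y = 2.26 m: A R^(2/3) = 22.26 — too large.
Try y = 1.92 m: A R^(2/3) = 15.07 — close enough.

y_n = 1.92 m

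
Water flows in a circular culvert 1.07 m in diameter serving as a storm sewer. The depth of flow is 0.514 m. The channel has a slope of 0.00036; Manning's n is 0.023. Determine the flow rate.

For a circular section of diameter D = 1.07 m at depth y = 0.514 m, the central angle is θ = 2 arccos(1 − 2y/D) = 3.063 rad. Then A = (D²/8)(θ − sin θ) = 0.4271 m² and P = Dθ/2 = 1.639 m.
Hydraulic radius R = A/P = 0.4271/1.639 = 0.2606 m.
Manning's equation: Q = (1/n) A R^(2/3) S^(1/2) = (1/0.023) × 0.4271 × 0.2606^(2/3) × 0.00036^(1/2) = 0.144 m³/s.

Q = 0.144 m³/s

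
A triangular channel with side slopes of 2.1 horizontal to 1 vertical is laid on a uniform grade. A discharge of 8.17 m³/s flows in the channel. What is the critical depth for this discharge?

At critical depth, Q² T / (g A³) = 1, i.e. A³/T = Q²/g = 8.17²/9.81 = 6.804.
At y = 1.09 m: A³/T = 3.393 — short.
At y = 1.55 m: A³/T = 19.73 — over.
At y = 1.25 m: A³/T = 6.729 — close enough.

y_c = 1.25 m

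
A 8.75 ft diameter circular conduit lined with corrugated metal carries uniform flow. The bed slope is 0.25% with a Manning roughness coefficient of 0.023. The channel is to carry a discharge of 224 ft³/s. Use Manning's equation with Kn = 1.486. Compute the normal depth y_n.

y_n = 5.31 ft

Manning's equation rearranged: A R^(2/3) = nQ / (1.486·√S) = 0.023 × 224 / (1.486 × √0.0025) = 69.34.
At y = 4.34 ft: A R^(2/3) = 49.98 — short.
At y = 6.01 ft: A R^(2/3) = 82.73 — over.
At y = 5.31 ft: A R^(2/3) = 69.27 — matches.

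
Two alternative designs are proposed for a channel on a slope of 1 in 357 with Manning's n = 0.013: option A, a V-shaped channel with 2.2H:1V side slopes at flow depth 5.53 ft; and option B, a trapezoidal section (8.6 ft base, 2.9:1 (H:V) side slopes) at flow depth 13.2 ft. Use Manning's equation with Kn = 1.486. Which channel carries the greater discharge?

channel B

Channel A: For a triangular section with side slope z = 2.2: A = zy² = 2.2×5.53² = 67.28 ft²; P = 2y√(1+z²) = 2×5.53×2.417 = 26.73 ft. Hydraulic radius R = A/P = 67.28/26.73 = 2.517 ft. Q_A = (1.486/0.013)·67.28·2.517^(2/3)·√0.002801 = 753.2 ft³/s.
Channel B: With bottom width b = 8.6 ft and side slope z = 2.9: A = (b + zy)y = (8.6 + 2.9×13.2)×13.2 = 618.8 ft²; P = b + 2y√(1+z²) = 8.6 + 2×13.2×3.068 = 89.58 ft. Hydraulic radius R = A/P = 618.8/89.58 = 6.908 ft. Q_B = (1.486/0.013)·618.8·6.908^(2/3)·√0.002801 = 13580 ft³/s.
Q_A = 753.2 ft³/s vs Q_B = 13580 ft³/s, so channel B carries more.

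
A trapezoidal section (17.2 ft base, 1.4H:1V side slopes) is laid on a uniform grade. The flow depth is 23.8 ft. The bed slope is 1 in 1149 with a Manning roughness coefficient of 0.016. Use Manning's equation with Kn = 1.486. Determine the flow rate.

Q = 17400 ft³/s

With bottom width b = 17.2 ft and side slope z = 1.4: A = (b + zy)y = (17.2 + 1.4×23.8)×23.8 = 1202 ft²; P = b + 2y√(1+z²) = 17.2 + 2×23.8×1.72 = 99.09 ft.
Hydraulic radius R = A/P = 1202/99.09 = 12.13 ft.
Manning's equation: Q = (1.486/n) A R^(2/3) S^(1/2) = (1.486/0.016) × 1202 × 12.13^(2/3) × 0.0008703^(1/2) = 17400 ft³/s.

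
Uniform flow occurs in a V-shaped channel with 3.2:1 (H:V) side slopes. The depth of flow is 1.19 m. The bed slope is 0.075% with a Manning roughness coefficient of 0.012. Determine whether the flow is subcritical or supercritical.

subcritical

For a triangular section with side slope z = 3.2: A = zy² = 3.2×1.19² = 4.532 m²; P = 2y√(1+z²) = 2×1.19×3.353 = 7.979 m.
Hydraulic radius R = A/P = 4.532/7.979 = 0.5679 m.
V = (1/n) R^(2/3) √S = (1/0.012) × 0.5679^(2/3) × √0.00075 = 1.565 m/s. Hydraulic depth D_h = A/T = 4.532/7.616 = 0.595 m.
Froude number Fr = V/√(g·D_h) = 1.565/√(9.81×0.595) = 0.648, which is less than 1, so the flow is subcritical.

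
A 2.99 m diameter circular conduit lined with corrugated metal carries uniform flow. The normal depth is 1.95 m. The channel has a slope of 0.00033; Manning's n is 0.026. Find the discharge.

Q = 3.07 m³/s

For a circular section of diameter D = 2.99 m at depth y = 1.95 m, the central angle is θ = 2 arccos(1 − 2y/D) = 3.76 rad. Then A = (D²/8)(θ − sin θ) = 4.85 m² and P = Dθ/2 = 5.621 m.
Hydraulic radius R = A/P = 4.85/5.621 = 0.8628 m.
Manning's equation: Q = (1/n) A R^(2/3) S^(1/2) = (1/0.026) × 4.85 × 0.8628^(2/3) × 0.00033^(1/2) = 3.07 m³/s.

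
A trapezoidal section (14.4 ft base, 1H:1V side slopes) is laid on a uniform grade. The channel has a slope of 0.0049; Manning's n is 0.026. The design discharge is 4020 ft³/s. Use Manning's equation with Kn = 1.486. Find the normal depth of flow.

Manning's equation rearranged: A R^(2/3) = nQ / (1.486·√S) = 0.026 × 4020 / (1.486 × √0.0049) = 1005.
At y = 13.5 ft: A R^(2/3) = 1400 — too large.
At y = 8.93 ft: A R^(2/3) = 629.6 — too small.
At y = 11.4 ft: A R^(2/3) = 1004 — matches.

y_n = 11.4 ft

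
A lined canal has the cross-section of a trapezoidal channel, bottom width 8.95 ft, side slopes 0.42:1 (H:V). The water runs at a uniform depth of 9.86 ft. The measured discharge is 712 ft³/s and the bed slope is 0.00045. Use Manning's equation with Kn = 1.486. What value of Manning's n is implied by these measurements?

n = 0.015

With bottom width b = 8.95 ft and side slope z = 0.42: A = (b + zy)y = (8.95 + 0.42×9.86)×9.86 = 129.1 ft²; P = b + 2y√(1+z²) = 8.95 + 2×9.86×1.085 = 30.34 ft.
Hydraulic radius R = A/P = 129.1/30.34 = 4.255 ft.
Rearranging Manning's equation: n = (1.486/Q) A R^(2/3) S^(1/2) = (1.486/712) × 129.1 × 4.255^(2/3) × √0.00045 = 0.015.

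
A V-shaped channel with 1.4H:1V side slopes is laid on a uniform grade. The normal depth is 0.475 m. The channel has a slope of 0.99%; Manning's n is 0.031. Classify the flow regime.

subcritical

For a triangular section with side slope z = 1.4: A = zy² = 1.4×0.475² = 0.3159 m²; P = 2y√(1+z²) = 2×0.475×1.72 = 1.634 m.
Hydraulic radius R = A/P = 0.3159/1.634 = 0.1933 m.
V = (1/n) R^(2/3) √S = (1/0.031) × 0.1933^(2/3) × √0.0099 = 1.073 m/s. Hydraulic depth D_h = A/T = 0.3159/1.33 = 0.2375 m.
Froude number Fr = V/√(g·D_h) = 1.073/√(9.81×0.2375) = 0.703, which is less than 1, so the flow is subcritical.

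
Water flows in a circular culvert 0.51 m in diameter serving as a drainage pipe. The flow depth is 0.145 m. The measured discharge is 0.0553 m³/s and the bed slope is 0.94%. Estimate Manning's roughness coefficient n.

n = 0.016

For a circular section of diameter D = 0.51 m at depth y = 0.145 m, the central angle is θ = 2 arccos(1 − 2y/D) = 2.25 rad. Then A = (D²/8)(θ − sin θ) = 0.04783 m² and P = Dθ/2 = 0.5736 m.
Hydraulic radius R = A/P = 0.04783/0.5736 = 0.08339 m.
Rearranging Manning's equation: n = (1/Q) A R^(2/3) S^(1/2) = (1/0.0553) × 0.04783 × 0.08339^(2/3) × √0.0094 = 0.016.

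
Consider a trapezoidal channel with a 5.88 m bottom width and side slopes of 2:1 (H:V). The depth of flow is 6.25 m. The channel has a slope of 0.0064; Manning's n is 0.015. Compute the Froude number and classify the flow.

supercritical

With bottom width b = 5.88 m and side slope z = 2: A = (b + zy)y = (5.88 + 2×6.25)×6.25 = 114.9 m²; P = b + 2y√(1+z²) = 5.88 + 2×6.25×2.236 = 33.83 m.
Hydraulic radius R = A/P = 114.9/33.83 = 3.396 m.
V = (1/n) R^(2/3) √S = (1/0.015) × 3.396^(2/3) × √0.0064 = 12.05 m/s. Hydraulic depth D_h = A/T = 114.9/30.88 = 3.72 m.
Froude number Fr = V/√(g·D_h) = 12.05/√(9.81×3.72) = 1.99, which is greater than 1, so the flow is supercritical.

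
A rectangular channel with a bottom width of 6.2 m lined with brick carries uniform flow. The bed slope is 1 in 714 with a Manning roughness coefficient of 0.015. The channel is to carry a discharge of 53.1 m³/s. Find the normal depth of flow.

Manning's equation rearranged: A R^(2/3) = nQ / (1·√S) = 0.015 × 53.1 / (√0.001401) = 21.28.
Trying y = 1.93 m: A R^(2/3) = 13.43 — short.
Trying y = 2.69 m: A R^(2/3) = 21.27 — close enough.

y_n = 2.69 m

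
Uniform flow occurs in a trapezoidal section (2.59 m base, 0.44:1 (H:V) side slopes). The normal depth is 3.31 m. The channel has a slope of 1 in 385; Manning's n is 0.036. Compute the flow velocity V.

With bottom width b = 2.59 m and side slope z = 0.44: A = (b + zy)y = (2.59 + 0.44×3.31)×3.31 = 13.39 m²; P = b + 2y√(1+z²) = 2.59 + 2×3.31×1.093 = 9.822 m.
Hydraulic radius R = A/P = 13.39/9.822 = 1.364 m.
From Manning's equation, V = (1/n) R^(2/3) S^(1/2) = (1/0.036) × 1.364^(2/3) × 0.002597^(1/2) = 1.74 m/s.

V = 1.74 m/s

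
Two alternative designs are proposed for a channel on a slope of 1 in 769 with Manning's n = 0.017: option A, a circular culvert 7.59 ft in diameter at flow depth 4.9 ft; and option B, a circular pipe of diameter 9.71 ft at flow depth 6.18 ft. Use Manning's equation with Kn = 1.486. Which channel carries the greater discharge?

channel B

Channel A: For a circular section of diameter D = 7.59 ft at depth y = 4.9 ft, the central angle is θ = 2 arccos(1 − 2y/D) = 3.732 rad. Then A = (D²/8)(θ − sin θ) = 30.89 ft² and P = Dθ/2 = 14.16 ft. Hydraulic radius R = A/P = 30.89/14.16 = 2.181 ft. Q_A = (1.486/0.017)·30.89·2.181^(2/3)·√0.0013 = 163.7 ft³/s.
Channel B: For a circular section of diameter D = 9.71 ft at depth y = 6.18 ft, the central angle is θ = 2 arccos(1 − 2y/D) = 3.694 rad. Then A = (D²/8)(θ − sin θ) = 49.73 ft² and P = Dθ/2 = 17.94 ft. Hydraulic radius R = A/P = 49.73/17.94 = 2.773 ft. Q_B = (1.486/0.017)·49.73·2.773^(2/3)·√0.0013 = 309.4 ft³/s.
Q_A = 163.7 ft³/s vs Q_B = 309.4 ft³/s, so channel B carries more.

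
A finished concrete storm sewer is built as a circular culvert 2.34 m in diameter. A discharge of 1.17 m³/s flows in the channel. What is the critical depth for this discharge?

y_c = 0.484 m

At critical depth, Q² T / (g A³) = 1, i.e. A³/T = Q²/g = 1.17²/9.81 = 0.1395.
At y = 0.61 m: A³/T = 0.3452 — over.
At y = 0.484 m: A³/T = 0.1399 — matches.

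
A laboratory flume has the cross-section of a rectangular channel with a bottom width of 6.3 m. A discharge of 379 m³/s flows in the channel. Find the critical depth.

y_c = 7.17 m

For a rectangular channel, critical depth y_c = (q²/g)^(1/3) where q = Q/b = 379/6.3 = 60.16 m²/s.
So y_c = (60.16²/9.81)^(1/3) = 7.17 m.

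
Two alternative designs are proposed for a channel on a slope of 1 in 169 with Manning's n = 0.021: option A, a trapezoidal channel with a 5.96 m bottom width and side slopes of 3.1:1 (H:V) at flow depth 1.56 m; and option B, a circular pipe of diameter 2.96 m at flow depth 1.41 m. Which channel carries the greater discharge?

channel A

Channel A: With bottom width b = 5.96 m and side slope z = 3.1: A = (b + zy)y = (5.96 + 3.1×1.56)×1.56 = 16.84 m²; P = b + 2y√(1+z²) = 5.96 + 2×1.56×3.257 = 16.12 m. Hydraulic radius R = A/P = 16.84/16.12 = 1.045 m. Q_A = (1/0.021)·16.84·1.045^(2/3)·√0.005917 = 63.51 m³/s.
Channel B: For a circular section of diameter D = 2.96 m at depth y = 1.41 m, the central angle is θ = 2 arccos(1 − 2y/D) = 3.047 rad. Then A = (D²/8)(θ − sin θ) = 3.234 m² and P = Dθ/2 = 4.51 m. Hydraulic radius R = A/P = 3.234/4.51 = 0.7171 m. Q_B = (1/0.021)·3.234·0.7171^(2/3)·√0.005917 = 9.489 m³/s.
Q_A = 63.51 m³/s vs Q_B = 9.489 m³/s, so channel A carries more.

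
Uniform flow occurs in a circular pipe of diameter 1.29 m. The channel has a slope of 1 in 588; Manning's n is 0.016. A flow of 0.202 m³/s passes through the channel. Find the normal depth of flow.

Manning's equation rearranged: A R^(2/3) = nQ / (1·√S) = 0.016 × 0.202 / (√0.001701) = 0.07837.
Try y = 0.252 m: A R^(2/3) = 0.05132 — too small.
Try y = 0.311 m: A R^(2/3) = 0.07834 — ≈ 0.07837.

y_n = 0.311 m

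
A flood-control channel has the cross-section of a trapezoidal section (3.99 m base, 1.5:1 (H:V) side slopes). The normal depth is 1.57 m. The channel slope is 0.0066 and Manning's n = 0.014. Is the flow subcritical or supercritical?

With bottom width b = 3.99 m and side slope z = 1.5: A = (b + zy)y = (3.99 + 1.5×1.57)×1.57 = 9.962 m²; P = b + 2y√(1+z²) = 3.99 + 2×1.57×1.803 = 9.651 m.
Hydraulic radius R = A/P = 9.962/9.651 = 1.032 m.
V = (1/n) R^(2/3) √S = (1/0.014) × 1.032^(2/3) × √0.0066 = 5.927 m/s. Hydraulic depth D_h = A/T = 9.962/8.7 = 1.145 m.
Froude number Fr = V/√(g·D_h) = 5.927/√(9.81×1.145) = 1.77, which is greater than 1, so the flow is supercritical.

supercritical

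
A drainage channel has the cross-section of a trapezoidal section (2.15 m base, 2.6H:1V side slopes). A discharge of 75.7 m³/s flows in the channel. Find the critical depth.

y_c = 2.43 m

At critical depth, Q² T / (g A³) = 1, i.e. A³/T = Q²/g = 75.7²/9.81 = 584.1.
Trying y = 2.82 m: A³/T = 1137 — high.
Trying y = 1.9 m: A³/T = 203.2 — low.
Trying y = 2.43 m: A³/T = 589.3 — matches.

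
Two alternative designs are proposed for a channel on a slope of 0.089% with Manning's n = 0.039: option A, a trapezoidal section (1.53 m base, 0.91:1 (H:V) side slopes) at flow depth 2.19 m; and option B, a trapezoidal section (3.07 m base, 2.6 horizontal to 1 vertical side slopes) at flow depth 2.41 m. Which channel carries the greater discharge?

channel B

Channel A: With bottom width b = 1.53 m and side slope z = 0.91: A = (b + zy)y = (1.53 + 0.91×2.19)×2.19 = 7.715 m²; P = b + 2y√(1+z²) = 1.53 + 2×2.19×1.352 = 7.452 m. Hydraulic radius R = A/P = 7.715/7.452 = 1.035 m. Q_A = (1/0.039)·7.715·1.035^(2/3)·√0.00089 = 6.04 m³/s.
Channel B: With bottom width b = 3.07 m and side slope z = 2.6: A = (b + zy)y = (3.07 + 2.6×2.41)×2.41 = 22.5 m²; P = b + 2y√(1+z²) = 3.07 + 2×2.41×2.786 = 16.5 m. Hydraulic radius R = A/P = 22.5/16.5 = 1.364 m. Q_B = (1/0.039)·22.5·1.364^(2/3)·√0.00089 = 21.17 m³/s.
Q_A = 6.04 m³/s vs Q_B = 21.17 m³/s, so channel B carries more.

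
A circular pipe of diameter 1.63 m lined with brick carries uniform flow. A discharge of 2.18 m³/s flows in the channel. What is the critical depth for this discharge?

At critical depth, Q² T / (g A³) = 1, i.e. A³/T = Q²/g = 2.18²/9.81 = 0.4844.
Try y = 0.509 m: A³/T = 0.1141 — too small.
Try y = 0.822 m: A³/T = 0.72 — too large.
Try y = 0.741 m: A³/T = 0.4843 — close enough.

y_c = 0.741 m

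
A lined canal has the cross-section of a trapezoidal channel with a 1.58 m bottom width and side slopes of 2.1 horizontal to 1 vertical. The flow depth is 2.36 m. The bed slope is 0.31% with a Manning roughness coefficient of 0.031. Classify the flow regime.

With bottom width b = 1.58 m and side slope z = 2.1: A = (b + zy)y = (1.58 + 2.1×2.36)×2.36 = 15.42 m²; P = b + 2y√(1+z²) = 1.58 + 2×2.36×2.326 = 12.56 m.
Hydraulic radius R = A/P = 15.42/12.56 = 1.228 m.
V = (1/n) R^(2/3) √S = (1/0.031) × 1.228^(2/3) × √0.0031 = 2.06 m/s. Hydraulic depth D_h = A/T = 15.42/11.49 = 1.342 m.
Froude number Fr = V/√(g·D_h) = 2.06/√(9.81×1.342) = 0.568, which is less than 1, so the flow is subcritical.

subcritical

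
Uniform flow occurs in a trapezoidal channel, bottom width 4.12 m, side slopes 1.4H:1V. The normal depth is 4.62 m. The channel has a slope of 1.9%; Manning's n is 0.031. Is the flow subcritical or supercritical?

supercritical

With bottom width b = 4.12 m and side slope z = 1.4: A = (b + zy)y = (4.12 + 1.4×4.62)×4.62 = 48.92 m²; P = b + 2y√(1+z²) = 4.12 + 2×4.62×1.72 = 20.02 m.
Hydraulic radius R = A/P = 48.92/20.02 = 2.444 m.
V = (1/n) R^(2/3) √S = (1/0.031) × 2.444^(2/3) × √0.019 = 8.067 m/s. Hydraulic depth D_h = A/T = 48.92/17.06 = 2.868 m.
Froude number Fr = V/√(g·D_h) = 8.067/√(9.81×2.868) = 1.52, which is greater than 1, so the flow is supercritical.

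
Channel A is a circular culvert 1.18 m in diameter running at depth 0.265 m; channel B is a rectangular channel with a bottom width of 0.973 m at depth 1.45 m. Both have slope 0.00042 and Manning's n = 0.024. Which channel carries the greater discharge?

Channel A: For a circular section of diameter D = 1.18 m at depth y = 0.265 m, the central angle is θ = 2 arccos(1 − 2y/D) = 1.975 rad. Then A = (D²/8)(θ − sin θ) = 0.1837 m² and P = Dθ/2 = 1.165 m. Hydraulic radius R = A/P = 0.1837/1.165 = 0.1576 m. Q_A = (1/0.024)·0.1837·0.1576^(2/3)·√0.00042 = 0.04577 m³/s.
Channel B: Flow area A = b·y = 0.973 × 1.45 = 1.411 m². Wetted perimeter P = b + 2y = 0.973 + 2×1.45 = 3.873 m. Hydraulic radius R = A/P = 1.411/3.873 = 0.3643 m. Q_B = (1/0.024)·1.411·0.3643^(2/3)·√0.00042 = 0.6145 m³/s.
Q_A = 0.04577 m³/s vs Q_B = 0.6145 m³/s, so channel B carries more.

channel B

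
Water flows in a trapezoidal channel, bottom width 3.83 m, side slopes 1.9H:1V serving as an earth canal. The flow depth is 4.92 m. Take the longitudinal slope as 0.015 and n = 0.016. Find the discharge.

Q = 938 m³/s

With bottom width b = 3.83 m and side slope z = 1.9: A = (b + zy)y = (3.83 + 1.9×4.92)×4.92 = 64.84 m²; P = b + 2y√(1+z²) = 3.83 + 2×4.92×2.147 = 24.96 m.
Hydraulic radius R = A/P = 64.84/24.96 = 2.598 m.
Manning's equation: Q = (1/n) A R^(2/3) S^(1/2) = (1/0.016) × 64.84 × 2.598^(2/3) × 0.015^(1/2) = 938 m³/s.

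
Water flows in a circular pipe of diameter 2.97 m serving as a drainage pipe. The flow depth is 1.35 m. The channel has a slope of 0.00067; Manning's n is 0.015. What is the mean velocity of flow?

For a circular section of diameter D = 2.97 m at depth y = 1.35 m, the central angle is θ = 2 arccos(1 − 2y/D) = 2.96 rad. Then A = (D²/8)(θ − sin θ) = 3.064 m² and P = Dθ/2 = 4.395 m.
Hydraulic radius R = A/P = 3.064/4.395 = 0.6971 m.
From Manning's equation, V = (1/n) R^(2/3) S^(1/2) = (1/0.015) × 0.6971^(2/3) × 0.00067^(1/2) = 1.36 m/s.

V = 1.36 m/s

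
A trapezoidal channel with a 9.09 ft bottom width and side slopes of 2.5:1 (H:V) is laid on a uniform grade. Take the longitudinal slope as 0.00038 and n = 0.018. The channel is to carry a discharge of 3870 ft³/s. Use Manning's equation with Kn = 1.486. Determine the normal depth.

Manning's equation rearranged: A R^(2/3) = nQ / (1.486·√S) = 0.018 × 3870 / (1.486 × √0.00038) = 2405.
Try y = 16.7 ft: A R^(2/3) = 3557 — too large.
Try y = 10.6 ft: A R^(2/3) = 1204 — too small.
Try y = 14.2 ft: A R^(2/3) = 2405 — ≈ 2405.

y_n = 14.2 ft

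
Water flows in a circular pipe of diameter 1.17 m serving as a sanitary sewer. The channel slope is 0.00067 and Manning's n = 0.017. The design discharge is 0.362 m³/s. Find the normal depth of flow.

Manning's equation rearranged: A R^(2/3) = nQ / (1·√S) = 0.017 × 0.362 / (√0.00067) = 0.2377.
Try y = 0.485 m: A R^(2/3) = 0.1704 — low.
Try y = 0.586 m: A R^(2/3) = 0.2376 — close enough.

y_n = 0.586 m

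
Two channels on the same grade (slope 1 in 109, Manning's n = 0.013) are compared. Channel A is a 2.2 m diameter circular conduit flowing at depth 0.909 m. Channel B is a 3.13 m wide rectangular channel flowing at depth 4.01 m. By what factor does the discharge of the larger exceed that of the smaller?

14.9

Channel A: For a circular section of diameter D = 2.2 m at depth y = 0.909 m, the central angle is θ = 2 arccos(1 − 2y/D) = 2.793 rad. Then A = (D²/8)(θ − sin θ) = 1.483 m² and P = Dθ/2 = 3.072 m. Hydraulic radius R = A/P = 1.483/3.072 = 0.4826 m. Q_A = (1/0.013)·1.483·0.4826^(2/3)·√0.009174 = 6.721 m³/s.
Channel B: Flow area A = b·y = 3.13 × 4.01 = 12.55 m². Wetted perimeter P = b + 2y = 3.13 + 2×4.01 = 11.15 m. Hydraulic radius R = A/P = 12.55/11.15 = 1.126 m. Q_B = (1/0.013)·12.55·1.126^(2/3)·√0.009174 = 100.1 m³/s.
The larger discharge is 100.1 m³/s and the smaller is 6.721 m³/s; the ratio is 14.9.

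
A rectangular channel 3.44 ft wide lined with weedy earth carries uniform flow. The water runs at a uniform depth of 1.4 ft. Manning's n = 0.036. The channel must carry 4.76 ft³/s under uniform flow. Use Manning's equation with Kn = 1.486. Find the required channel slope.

S = 0.00081

Flow area A = b·y = 3.44 × 1.4 = 4.816 ft². Wetted perimeter P = b + 2y = 3.44 + 2×1.4 = 6.24 ft.
Hydraulic radius R = A/P = 4.816/6.24 = 0.7718 ft.
From Manning's equation, S = [nQ / (1.486 A R^(2/3))]² = [0.036 × 4.76 / (1.486 × 4.816 × 0.7718^(2/3))]² = 0.00081.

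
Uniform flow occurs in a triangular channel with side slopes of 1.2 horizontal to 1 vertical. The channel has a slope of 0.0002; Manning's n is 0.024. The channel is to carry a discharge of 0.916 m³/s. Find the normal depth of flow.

Manning's equation rearranged: A R^(2/3) = nQ / (1·√S) = 0.024 × 0.916 / (√0.0002) = 1.555.
At y = 1.61 m: A R^(2/3) = 2.258 — over.
At y = 1 m: A R^(2/3) = 0.6341 — short.
At y = 1.4 m: A R^(2/3) = 1.555 — ≈ 1.555.

y_n = 1.4 m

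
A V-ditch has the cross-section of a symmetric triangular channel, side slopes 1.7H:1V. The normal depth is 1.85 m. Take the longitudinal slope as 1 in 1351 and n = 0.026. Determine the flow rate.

Q = 5.23 m³/s

For a triangular section with side slope z = 1.7: A = zy² = 1.7×1.85² = 5.818 m²; P = 2y√(1+z²) = 2×1.85×1.972 = 7.298 m.
Hydraulic radius R = A/P = 5.818/7.298 = 0.7973 m.
Manning's equation: Q = (1/n) A R^(2/3) S^(1/2) = (1/0.026) × 5.818 × 0.7973^(2/3) × 0.0007402^(1/2) = 5.23 m³/s.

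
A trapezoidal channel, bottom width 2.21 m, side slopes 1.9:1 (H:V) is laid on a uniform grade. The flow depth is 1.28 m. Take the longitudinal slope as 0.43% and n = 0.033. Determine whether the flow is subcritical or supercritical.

With bottom width b = 2.21 m and side slope z = 1.9: A = (b + zy)y = (2.21 + 1.9×1.28)×1.28 = 5.942 m²; P = b + 2y√(1+z²) = 2.21 + 2×1.28×2.147 = 7.707 m.
Hydraulic radius R = A/P = 5.942/7.707 = 0.771 m.
V = (1/n) R^(2/3) √S = (1/0.033) × 0.771^(2/3) × √0.0043 = 1.671 m/s. Hydraulic depth D_h = A/T = 5.942/7.074 = 0.8399 m.
Froude number Fr = V/√(g·D_h) = 1.671/√(9.81×0.8399) = 0.582, which is less than 1, so the flow is subcritical.

subcritical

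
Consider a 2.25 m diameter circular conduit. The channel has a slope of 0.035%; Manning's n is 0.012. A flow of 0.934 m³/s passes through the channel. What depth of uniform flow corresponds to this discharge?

y_n = 0.719 m

Manning's equation rearranged: A R^(2/3) = nQ / (1·√S) = 0.012 × 0.934 / (√0.00035) = 0.5991.
At y = 0.869 m: A R^(2/3) = 0.8561 — too large.
At y = 0.539 m: A R^(2/3) = 0.341 — too small.
At y = 0.719 m: A R^(2/3) = 0.5992 — ≈ 0.5991.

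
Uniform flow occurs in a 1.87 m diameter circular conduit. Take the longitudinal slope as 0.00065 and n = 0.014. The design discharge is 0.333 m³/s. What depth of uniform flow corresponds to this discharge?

Manning's equation rearranged: A R^(2/3) = nQ / (1·√S) = 0.014 × 0.333 / (√0.00065) = 0.1829.
At y = 0.454 m: A R^(2/3) = 0.2138 — high.
At y = 0.342 m: A R^(2/3) = 0.1208 — low.
At y = 0.42 m: A R^(2/3) = 0.183 — close enough.

y_n = 0.42 m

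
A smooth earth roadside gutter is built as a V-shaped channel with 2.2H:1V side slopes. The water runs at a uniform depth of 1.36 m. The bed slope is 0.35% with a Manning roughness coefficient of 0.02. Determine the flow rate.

Q = 8.74 m³/s

For a triangular section with side slope z = 2.2: A = zy² = 2.2×1.36² = 4.069 m²; P = 2y√(1+z²) = 2×1.36×2.417 = 6.573 m.
Hydraulic radius R = A/P = 4.069/6.573 = 0.619 m.
Manning's equation: Q = (1/n) A R^(2/3) S^(1/2) = (1/0.02) × 4.069 × 0.619^(2/3) × 0.0035^(1/2) = 8.74 m³/s.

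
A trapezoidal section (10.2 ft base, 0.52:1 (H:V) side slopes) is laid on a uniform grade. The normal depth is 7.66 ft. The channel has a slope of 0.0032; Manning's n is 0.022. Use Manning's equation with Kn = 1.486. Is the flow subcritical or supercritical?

subcritical

With bottom width b = 10.2 ft and side slope z = 0.52: A = (b + zy)y = (10.2 + 0.52×7.66)×7.66 = 108.6 ft²; P = b + 2y√(1+z²) = 10.2 + 2×7.66×1.127 = 27.47 ft.
Hydraulic radius R = A/P = 108.6/27.47 = 3.955 ft.
V = (1.486/n) R^(2/3) √S = (1.486/0.022) × 3.955^(2/3) × √0.0032 = 9.556 ft/s. Hydraulic depth D_h = A/T = 108.6/18.17 = 5.98 ft.
Froude number Fr = V/√(g·D_h) = 9.556/√(32.2×5.98) = 0.689, which is less than 1, so the flow is subcritical.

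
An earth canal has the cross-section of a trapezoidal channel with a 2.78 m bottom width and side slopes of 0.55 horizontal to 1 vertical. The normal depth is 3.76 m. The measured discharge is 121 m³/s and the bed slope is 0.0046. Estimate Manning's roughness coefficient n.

With bottom width b = 2.78 m and side slope z = 0.55: A = (b + zy)y = (2.78 + 0.55×3.76)×3.76 = 18.23 m²; P = b + 2y√(1+z²) = 2.78 + 2×3.76×1.141 = 11.36 m.
Hydraulic radius R = A/P = 18.23/11.36 = 1.604 m.
Rearranging Manning's equation: n = (1/Q) A R^(2/3) S^(1/2) = (1/121) × 18.23 × 1.604^(2/3) × √0.0046 = 0.014.

n = 0.014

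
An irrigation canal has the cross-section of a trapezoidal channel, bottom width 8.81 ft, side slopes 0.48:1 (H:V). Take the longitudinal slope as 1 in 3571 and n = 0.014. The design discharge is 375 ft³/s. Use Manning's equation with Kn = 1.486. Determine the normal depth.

Manning's equation rearranged: A R^(2/3) = nQ / (1.486·√S) = 0.014 × 375 / (1.486 × √0.00028) = 211.1.
At y = 8.54 ft: A R^(2/3) = 276.5 — high.
At y = 6.13 ft: A R^(2/3) = 156.9 — low.
At y = 7.3 ft: A R^(2/3) = 211 — close enough.

y_n = 7.3 ft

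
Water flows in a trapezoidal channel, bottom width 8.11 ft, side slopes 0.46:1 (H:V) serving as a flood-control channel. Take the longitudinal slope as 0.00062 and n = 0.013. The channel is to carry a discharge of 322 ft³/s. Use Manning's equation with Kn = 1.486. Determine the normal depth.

Manning's equation rearranged: A R^(2/3) = nQ / (1.486·√S) = 0.013 × 322 / (1.486 × √0.00062) = 113.1.
Try y = 6.12 ft: A R^(2/3) = 142.1 — too large.
Try y = 4.59 ft: A R^(2/3) = 88.16 — too small.
Try y = 5.34 ft: A R^(2/3) = 113.2 — close enough.

y_n = 5.34 ft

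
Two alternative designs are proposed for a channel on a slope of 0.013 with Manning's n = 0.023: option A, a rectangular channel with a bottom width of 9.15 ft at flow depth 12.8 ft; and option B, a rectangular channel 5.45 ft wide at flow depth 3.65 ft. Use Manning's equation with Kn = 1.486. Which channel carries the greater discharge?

channel A

Channel A: Flow area A = b·y = 9.15 × 12.8 = 117.1 ft². Wetted perimeter P = b + 2y = 9.15 + 2×12.8 = 34.75 ft. Hydraulic radius R = A/P = 117.1/34.75 = 3.37 ft. Q_A = (1.486/0.023)·117.1·3.37^(2/3)·√0.013 = 1939 ft³/s.
Channel B: Flow area A = b·y = 5.45 × 3.65 = 19.89 ft². Wetted perimeter P = b + 2y = 5.45 + 2×3.65 = 12.75 ft. Hydraulic radius R = A/P = 19.89/12.75 = 1.56 ft. Q_B = (1.486/0.023)·19.89·1.56^(2/3)·√0.013 = 197.1 ft³/s.
Q_A = 1939 ft³/s vs Q_B = 197.1 ft³/s, so channel A carries more.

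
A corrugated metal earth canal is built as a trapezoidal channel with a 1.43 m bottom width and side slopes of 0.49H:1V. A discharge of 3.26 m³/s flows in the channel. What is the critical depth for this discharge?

y_c = 0.74 m

At critical depth, Q² T / (g A³) = 1, i.e. A³/T = Q²/g = 3.26²/9.81 = 1.083.
Trying y = 0.526 m: A³/T = 0.3596 — low.
Trying y = 0.875 m: A³/T = 1.881 — high.
Trying y = 0.74 m: A³/T = 1.083 — close enough.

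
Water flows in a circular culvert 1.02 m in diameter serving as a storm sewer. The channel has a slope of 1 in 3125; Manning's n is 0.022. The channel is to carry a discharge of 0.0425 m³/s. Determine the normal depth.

y_n = 0.275 m

Manning's equation rearranged: A R^(2/3) = nQ / (1·√S) = 0.022 × 0.0425 / (√0.00032) = 0.05227.
Trying y = 0.241 m: A R^(2/3) = 0.04023 — short.
Trying y = 0.275 m: A R^(2/3) = 0.05224 — close enough.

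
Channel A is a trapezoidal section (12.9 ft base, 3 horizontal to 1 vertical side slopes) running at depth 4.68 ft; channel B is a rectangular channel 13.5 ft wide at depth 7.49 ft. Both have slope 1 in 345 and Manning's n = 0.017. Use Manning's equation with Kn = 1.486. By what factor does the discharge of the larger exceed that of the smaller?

Channel A: With bottom width b = 12.9 ft and side slope z = 3: A = (b + zy)y = (12.9 + 3×4.68)×4.68 = 126.1 ft²; P = b + 2y√(1+z²) = 12.9 + 2×4.68×3.162 = 42.5 ft. Hydraulic radius R = A/P = 126.1/42.5 = 2.967 ft. Q_A = (1.486/0.017)·126.1·2.967^(2/3)·√0.002899 = 1225 ft³/s.
Channel B: Flow area A = b·y = 13.5 × 7.49 = 101.1 ft². Wetted perimeter P = b + 2y = 13.5 + 2×7.49 = 28.48 ft. Hydraulic radius R = A/P = 101.1/28.48 = 3.55 ft. Q_B = (1.486/0.017)·101.1·3.55^(2/3)·√0.002899 = 1107 ft³/s.
The larger discharge is 1225 ft³/s and the smaller is 1107 ft³/s; the ratio is 1.11.

1.11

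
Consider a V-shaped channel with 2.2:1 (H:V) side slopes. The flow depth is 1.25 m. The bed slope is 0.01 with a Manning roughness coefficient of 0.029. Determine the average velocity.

V = 2.37 m/s

For a triangular section with side slope z = 2.2: A = zy² = 2.2×1.25² = 3.438 m²; P = 2y√(1+z²) = 2×1.25×2.417 = 6.042 m.
Hydraulic radius R = A/P = 3.438/6.042 = 0.569 m.
From Manning's equation, V = (1/n) R^(2/3) S^(1/2) = (1/0.029) × 0.569^(2/3) × 0.01^(1/2) = 2.37 m/s.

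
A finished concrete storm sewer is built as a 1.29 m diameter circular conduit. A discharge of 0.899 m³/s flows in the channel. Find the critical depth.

At critical depth, Q² T / (g A³) = 1, i.e. A³/T = Q²/g = 0.899²/9.81 = 0.08239.
At y = 0.611 m: A³/T = 0.1759 — over.
At y = 0.426 m: A³/T = 0.04399 — short.
At y = 0.501 m: A³/T = 0.08219 — ≈ 0.08239.

y_c = 0.501 m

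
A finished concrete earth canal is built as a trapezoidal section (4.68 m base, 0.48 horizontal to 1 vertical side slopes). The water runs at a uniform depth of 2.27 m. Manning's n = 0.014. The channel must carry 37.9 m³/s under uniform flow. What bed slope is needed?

With bottom width b = 4.68 m and side slope z = 0.48: A = (b + zy)y = (4.68 + 0.48×2.27)×2.27 = 13.1 m²; P = b + 2y√(1+z²) = 4.68 + 2×2.27×1.109 = 9.716 m.
Hydraulic radius R = A/P = 13.1/9.716 = 1.348 m.
From Manning's equation, S = [nQ / (1 A R^(2/3))]² = [0.014 × 37.9 / (1 × 13.1 × 1.348^(2/3))]² = 0.0011.

S = 0.0011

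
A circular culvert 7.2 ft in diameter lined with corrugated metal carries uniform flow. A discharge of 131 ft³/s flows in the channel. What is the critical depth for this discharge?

At critical depth, Q² T / (g A³) = 1, i.e. A³/T = Q²/g = 131²/32.2 = 533.
At y = 2.42 ft: A³/T = 255.1 — too small.
At y = 3.54 ft: A³/T = 1099 — too large.
At y = 2.93 ft: A³/T = 532.7 — close enough.

y_c = 2.93 ft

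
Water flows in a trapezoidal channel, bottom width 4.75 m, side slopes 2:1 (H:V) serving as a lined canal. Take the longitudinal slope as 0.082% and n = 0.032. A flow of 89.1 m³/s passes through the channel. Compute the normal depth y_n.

Manning's equation rearranged: A R^(2/3) = nQ / (1·√S) = 0.032 × 89.1 / (√0.00082) = 99.57.
Try y = 5.13 m: A R^(2/3) = 152.3 — high.
Try y = 3.18 m: A R^(2/3) = 53.48 — low.
Try y = 4.24 m: A R^(2/3) = 99.59 — ≈ 99.57.

y_n = 4.24 m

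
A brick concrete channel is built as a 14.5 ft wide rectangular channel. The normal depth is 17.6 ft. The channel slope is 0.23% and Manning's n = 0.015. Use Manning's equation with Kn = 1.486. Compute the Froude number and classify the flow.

subcritical

Flow area A = b·y = 14.5 × 17.6 = 255.2 ft². Wetted perimeter P = b + 2y = 14.5 + 2×17.6 = 49.7 ft.
Hydraulic radius R = A/P = 255.2/49.7 = 5.135 ft.
V = (1.486/n) R^(2/3) √S = (1.486/0.015) × 5.135^(2/3) × √0.0023 = 14.14 ft/s. Hydraulic depth D_h = A/T = 255.2/14.5 = 17.6 ft.
Froude number Fr = V/√(g·D_h) = 14.14/√(32.2×17.6) = 0.594, which is less than 1, so the flow is subcritical.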